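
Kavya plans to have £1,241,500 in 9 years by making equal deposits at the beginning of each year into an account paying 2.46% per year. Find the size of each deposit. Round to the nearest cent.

PMT = 1.2415e+06 / ( [(1+0.0246)^9 − 1] / 0.0246 × (1+i) ) = 1.2415e+06 / 10.182840 = 121,920.8041

£121,920.80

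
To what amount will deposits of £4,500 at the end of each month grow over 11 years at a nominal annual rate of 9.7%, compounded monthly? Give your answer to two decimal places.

£1,054,506.16

Periodic rate i = 0.097/12 = 0.00808333; n = 11 × 12 = 132 periods.
FV = PMT · [(1+i)^n − 1] / i = 4500 · 234.334703 = 1,054,506.1649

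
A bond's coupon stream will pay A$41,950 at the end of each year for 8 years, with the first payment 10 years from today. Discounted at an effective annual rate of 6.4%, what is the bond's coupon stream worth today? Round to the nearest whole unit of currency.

A$146,720

Value one period before first payment (t=9): 41950 × [1 − (1+0.064)^(−8)] / 0.064 = 41950 × 6.112668 = 256,426.4201
Discount back 9 years: 256,426.4201 × (1+0.064)^(−9) = 256,426.4201 × 0.572170 = 146,719.5944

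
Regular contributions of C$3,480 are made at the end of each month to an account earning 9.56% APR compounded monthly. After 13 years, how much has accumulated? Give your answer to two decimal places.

C$1,069,458.02

With 12 periods per year: i = 0.00796667, n = 156.
FV = PMT · [(1+i)^n − 1] / i = 3480 · 307.315522 = 1,069,458.0158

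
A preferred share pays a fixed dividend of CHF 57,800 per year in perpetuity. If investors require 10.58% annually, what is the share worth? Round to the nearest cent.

PV = C/r = 57800/0.1058 = 546,313.7996

CHF 546,313.80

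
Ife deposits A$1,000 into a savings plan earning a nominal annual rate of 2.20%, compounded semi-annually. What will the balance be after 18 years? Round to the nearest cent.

Periodic rate i = 0.022/2 = 0.011; n = 18 × 2 = 36 periods.
1,000 × (1+0.011)^36 = 1,000 × 1.482660 = 1,482.6601

A$1,482.66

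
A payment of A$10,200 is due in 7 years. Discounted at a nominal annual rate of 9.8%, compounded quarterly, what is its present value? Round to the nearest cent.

A$5,179.23

Periodic rate i = 0.098/4 = 0.0245; n = 7 × 4 = 28 periods.
Discount factor = (1+0.0245)^(−28) = 0.507768; PV = 10,200 × 0.507768 = 5,179.2302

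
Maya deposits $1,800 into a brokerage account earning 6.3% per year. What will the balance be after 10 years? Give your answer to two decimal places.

$3,315.93

FV = 1,800 × (1 + 0.063)^10 = 3,315.9284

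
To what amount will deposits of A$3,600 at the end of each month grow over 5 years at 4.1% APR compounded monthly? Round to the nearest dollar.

With 12 periods per year: i = 0.00341667, n = 60.
Accumulation factor s(60|0.00341667) = 66.467188; FV = 3600 × 66.467188 = 239,281.8783

A$239,282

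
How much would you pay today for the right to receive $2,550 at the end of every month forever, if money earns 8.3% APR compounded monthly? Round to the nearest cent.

Periodic rate i = 0.083/12 = 0.00691667.
PV = C/r = 2550/0.00691667 = 368,674.6988

$368,674.70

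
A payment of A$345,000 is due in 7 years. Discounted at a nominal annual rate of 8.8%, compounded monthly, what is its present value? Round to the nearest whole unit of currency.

Periodic rate i = 0.088/12 = 0.00733333; n = 7 × 12 = 84 periods.
PV = FV·(1+i)^(−n) = 345,000 × 0.541316 = 186,753.9737

A$186,754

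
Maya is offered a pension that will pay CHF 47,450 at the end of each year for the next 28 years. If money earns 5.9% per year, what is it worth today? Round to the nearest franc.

CHF 642,691

PV = PMT · [1 − (1+i)^(−n)] / i = 47450 · 13.544592 = 642,690.8741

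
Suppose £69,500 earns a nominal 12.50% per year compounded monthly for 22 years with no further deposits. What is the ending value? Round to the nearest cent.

i = 0.125/12 = 0.0104167 per month; n = 22·12 = 264.
69,500 × (1+0.0104167)^264 = 69,500 × 15.421703 = 1,071,808.3310

£1,071,808.33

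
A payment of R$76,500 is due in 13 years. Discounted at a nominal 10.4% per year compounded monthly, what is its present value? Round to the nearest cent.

Periodic rate i = 0.104/12 = 0.00866667; n = 13 × 12 = 156 periods.
PV = 76,500 / (1 + 0.00866667)^156 = 76,500 / 3.842699 = 19,907.8828

R$19,907.88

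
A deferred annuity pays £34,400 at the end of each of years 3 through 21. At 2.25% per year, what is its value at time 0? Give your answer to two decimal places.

£504,164.96

PV at t=2 (ordinary 19-year annuity): 34400 × a(19|0.0225) = 34400 × 15.322896 = 527,107.6189
Discount back 2 years: 527,107.6189 × (1+0.0225)^(−2) = 527,107.6189 × 0.956474 = 504,164.9621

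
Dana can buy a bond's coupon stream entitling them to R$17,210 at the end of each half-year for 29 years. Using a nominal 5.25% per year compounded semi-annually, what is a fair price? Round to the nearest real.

R$509,748

With 2 periods per year: i = 0.02625, n = 58.
PV = PMT · [1 − (1+i)^(−n)] / i = 17210 · 29.619319 = 509,748.4725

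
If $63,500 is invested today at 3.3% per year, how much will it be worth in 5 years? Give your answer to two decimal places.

63,500 × (1+0.033)^5 = 63,500 × 1.176255 = 74,692.2140

$74,692.21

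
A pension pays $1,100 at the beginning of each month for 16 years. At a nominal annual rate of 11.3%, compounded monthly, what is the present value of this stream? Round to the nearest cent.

$98,414.12

i = 0.113/12 = 0.00941667 per month; n = 16·12 = 192.
PV = PMT · [1 − (1+i)^(−n)] / i × (1+i) = 1100 · 89.467382 = 98,414.1197
Payments are at the start of each period, so multiply by (1+i).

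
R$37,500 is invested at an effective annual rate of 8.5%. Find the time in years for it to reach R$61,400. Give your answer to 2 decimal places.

(1+i)^n = 61400/37500 = 1.63733, so n = ln 1.63733 / ln 1.085 = 6.0440 years

6.04 years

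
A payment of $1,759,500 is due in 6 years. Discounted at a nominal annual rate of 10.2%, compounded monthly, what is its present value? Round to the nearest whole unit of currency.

With 12 periods per year: i = 0.0085, n = 72.
PV = 1,759,500 / (1 + 0.0085)^72 = 1,759,500 / 1.839353 = 956,586.5884

$956,587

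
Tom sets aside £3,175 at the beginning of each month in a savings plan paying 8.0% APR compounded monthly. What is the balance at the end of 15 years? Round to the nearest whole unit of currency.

£1,105,996

With 12 periods per year: i = 0.00666667, n = 180.
FV = PMT · [(1+i)^n − 1] / i × (1+i) = 3175 · 348.345143 = 1,105,995.8293
(Beginning-of-period payments → annuity-due factor ×(1+i).)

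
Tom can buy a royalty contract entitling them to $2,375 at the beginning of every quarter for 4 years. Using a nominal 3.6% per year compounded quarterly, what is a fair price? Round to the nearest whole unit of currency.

i = 0.036/4 = 0.009 per quarter; n = 4·4 = 16.
PV = 2375 × [1 − (1+0.009)^(−16)] / 0.009 × (1+i) = 2375 × 14.972923 = 35,560.6929
(annuity-due: payments at period start, so ×(1+i).)

$35,561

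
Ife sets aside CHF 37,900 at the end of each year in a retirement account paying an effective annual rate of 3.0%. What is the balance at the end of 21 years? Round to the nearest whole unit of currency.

FV = 37900 × [(1+0.03)^21 − 1] / 0.03 = 37900 × 28.676486 = 1,086,838.8089

CHF 1,086,839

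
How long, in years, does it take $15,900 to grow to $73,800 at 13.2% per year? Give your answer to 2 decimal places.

12.38 years

(1+i)^n = 73800/15900 = 4.64151, so n = ln 4.64151 / ln 1.132 = 12.3808 years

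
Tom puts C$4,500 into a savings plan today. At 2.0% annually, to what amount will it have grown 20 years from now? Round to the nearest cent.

C$6,686.76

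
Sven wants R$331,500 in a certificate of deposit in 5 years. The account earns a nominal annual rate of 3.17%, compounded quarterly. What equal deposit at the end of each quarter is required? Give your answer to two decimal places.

Periodic rate i = 0.0317/4 = 0.007925; n = 5 × 4 = 20 periods.
FV-annuity factor = 21.579822; PMT = 331500 / 21.579822 = 15,361.5723

R$15,361.57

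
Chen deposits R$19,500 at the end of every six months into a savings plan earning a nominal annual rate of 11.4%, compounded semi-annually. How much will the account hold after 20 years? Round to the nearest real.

R$2,799,555

i = 0.114/2 = 0.057 per half-year; n = 20·2 = 40.
FV = PMT · [(1+i)^n − 1] / i = 19500 · 143.566934 = 2,799,555.2100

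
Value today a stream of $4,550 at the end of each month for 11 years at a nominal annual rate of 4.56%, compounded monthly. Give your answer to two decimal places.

i = 0.0456/12 = 0.0038 per month; n = 11·12 = 132.
Annuity factor a(132|0.0038) = 103.648177; PV = 4550 × 103.648177 = 471,599.2067

$471,599.21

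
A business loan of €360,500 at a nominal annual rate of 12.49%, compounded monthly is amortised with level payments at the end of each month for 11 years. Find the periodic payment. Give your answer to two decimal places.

€5,035.99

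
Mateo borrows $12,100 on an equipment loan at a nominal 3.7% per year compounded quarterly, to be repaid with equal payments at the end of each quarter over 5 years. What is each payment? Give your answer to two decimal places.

i = 0.037/4 = 0.00925 per quarter; n = 5·4 = 20.
PMT = 12100 / ( [1 − (1+0.00925)^(−20)] / 0.00925 ) = 12100 / 18.182558 = 665.4729

$665.47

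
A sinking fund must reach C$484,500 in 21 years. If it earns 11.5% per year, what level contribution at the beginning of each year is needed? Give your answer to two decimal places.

C$5,656.04

PMT = 484500 / ( [(1+0.115)^21 − 1] / 0.115 × (1+i) ) = 484500 / 85.660615 = 5,656.0416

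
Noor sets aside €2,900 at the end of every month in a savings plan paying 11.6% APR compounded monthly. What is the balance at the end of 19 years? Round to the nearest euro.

€2,389,735

i = 0.116/12 = 0.00966667 per month; n = 19·12 = 228.
FV = 2900 × [(1+0.00966667)^228 − 1] / 0.00966667 = 2900 × 824.046561 = 2,389,735.0266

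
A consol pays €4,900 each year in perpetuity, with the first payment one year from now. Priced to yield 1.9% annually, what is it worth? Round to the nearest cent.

€257,894.74

PV = C/r = 4900/0.019 = 257,894.7368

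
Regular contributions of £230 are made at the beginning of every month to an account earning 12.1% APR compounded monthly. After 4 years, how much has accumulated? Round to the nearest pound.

Periodic rate i = 0.121/12 = 0.0100833; n = 4 × 12 = 48 periods.
FV = PMT · [(1+i)^n − 1] / i × (1+i) = 230 · 61.969717 = 14,253.0349
(Beginning-of-period payments → annuity-due factor ×(1+i).)

£14,253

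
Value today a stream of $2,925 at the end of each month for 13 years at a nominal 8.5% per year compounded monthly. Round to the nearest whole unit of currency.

$275,637

Periodic rate i = 0.085/12 = 0.00708333; n = 13 × 12 = 156 periods.
PV = 2925 × [1 − (1+0.00708333)^(−156)] / 0.00708333 = 2925 × 94.234798 = 275,636.7830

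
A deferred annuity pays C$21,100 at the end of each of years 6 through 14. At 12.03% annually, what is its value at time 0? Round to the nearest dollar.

C$63,636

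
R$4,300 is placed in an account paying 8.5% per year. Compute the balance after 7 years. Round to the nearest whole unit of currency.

FV = PV·(1+i)^n = 4,300 × 1.770142 = 7,611.6117

R$7,612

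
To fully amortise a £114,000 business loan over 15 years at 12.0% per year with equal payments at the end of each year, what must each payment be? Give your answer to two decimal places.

£16,737.96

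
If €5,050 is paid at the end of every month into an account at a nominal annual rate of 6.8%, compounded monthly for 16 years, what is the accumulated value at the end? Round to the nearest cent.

€1,746,019.23

Periodic rate i = 0.068/12 = 0.00566667; n = 16 × 12 = 192 periods.
FV = PMT · [(1+i)^n − 1] / i = 5050 · 345.746382 = 1,746,019.2290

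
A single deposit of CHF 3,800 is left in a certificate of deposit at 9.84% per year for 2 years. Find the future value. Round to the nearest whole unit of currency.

CHF 4,585

3,800 × (1+0.0984)^2 = 3,800 × 1.206483 = 4,584.6337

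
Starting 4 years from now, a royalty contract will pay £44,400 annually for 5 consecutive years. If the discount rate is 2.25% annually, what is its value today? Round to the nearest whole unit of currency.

Value one period before first payment (t=3): 44400 × [1 − (1+0.0225)^(−5)] / 0.0225 = 44400 × 4.679453 = 207,767.6923
PV₀ = 207,767.6923 / (1+0.0225)^3 = 207,767.6923 / 1.069030 = 194,351.5757

£194,352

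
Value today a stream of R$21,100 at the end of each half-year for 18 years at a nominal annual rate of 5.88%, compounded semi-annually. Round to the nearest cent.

R$464,812.47

With 2 periods per year: i = 0.0294, n = 36.
Annuity factor a(36|0.0294) = 22.029027; PV = 21100 × 22.029027 = 464,812.4660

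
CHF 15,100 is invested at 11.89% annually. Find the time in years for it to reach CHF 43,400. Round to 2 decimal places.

n = ln(43400/15100) / ln(1+0.1189) = ln(2.87417) / 0.112346 = 9.3974 years

9.40 years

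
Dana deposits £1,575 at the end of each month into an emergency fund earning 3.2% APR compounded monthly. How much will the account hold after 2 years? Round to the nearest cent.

i = 0.032/12 = 0.00266667 per month; n = 2·12 = 24.
FV = 1575 × [(1+0.00266667)^24 − 1] / 0.00266667 = 1575 × 24.750597 = 38,982.1896

£38,982.19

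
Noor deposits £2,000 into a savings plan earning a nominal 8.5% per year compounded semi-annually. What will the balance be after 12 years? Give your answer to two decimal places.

£5,430.70

Periodic rate i = 0.085/2 = 0.0425; n = 12 × 2 = 24 periods.
FV = 2,000 × (1 + 0.0425)^24 = 5,430.6964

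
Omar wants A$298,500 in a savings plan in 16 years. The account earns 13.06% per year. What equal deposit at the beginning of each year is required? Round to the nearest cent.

PMT = 298500 / ( [(1+0.1306)^16 − 1] / 0.1306 × (1+i) ) = 298500 / 53.046490 = 5,627.1395

A$5,627.14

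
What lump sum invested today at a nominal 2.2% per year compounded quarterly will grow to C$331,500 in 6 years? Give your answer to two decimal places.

Periodic rate i = 0.022/4 = 0.0055; n = 6 × 4 = 24 periods.
Discount factor = (1+0.0055)^(−24) = 0.876658; PV = 331,500 × 0.876658 = 290,612.1279

C$290,612.13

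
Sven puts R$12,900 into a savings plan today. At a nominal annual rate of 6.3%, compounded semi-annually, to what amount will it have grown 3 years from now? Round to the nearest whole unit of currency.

Periodic rate i = 0.063/2 = 0.0315; n = 3 × 2 = 6 periods.
12,900 × (1+0.0315)^6 = 12,900 × 1.204524 = 15,538.3573

R$15,538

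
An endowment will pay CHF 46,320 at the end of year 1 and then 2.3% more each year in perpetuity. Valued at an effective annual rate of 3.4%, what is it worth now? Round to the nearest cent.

CHF 4,210,909.09

PV = D₁/(r − g) = 46320/(0.034 − 0.023) = 4,210,909.0909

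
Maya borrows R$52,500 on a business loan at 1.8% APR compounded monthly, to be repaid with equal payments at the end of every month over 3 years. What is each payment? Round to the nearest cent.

R$1,499.16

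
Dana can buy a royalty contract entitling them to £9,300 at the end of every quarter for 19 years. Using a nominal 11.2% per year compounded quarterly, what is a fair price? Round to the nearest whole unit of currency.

i = 0.112/4 = 0.028 per quarter; n = 19·4 = 76.
PV = 9300 × [1 − (1+0.028)^(−76)] / 0.028 = 9300 × 31.335383 = 291,419.0658

£291,419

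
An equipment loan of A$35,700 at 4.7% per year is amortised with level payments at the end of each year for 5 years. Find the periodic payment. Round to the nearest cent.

Annuity-PV factor = 4.365617; PMT = 35700 / 4.365617 = 8,177.5375

A$8,177.54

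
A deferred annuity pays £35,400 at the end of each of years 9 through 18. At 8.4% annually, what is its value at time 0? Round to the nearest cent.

£122,376.92

Value one period before first payment (t=8): 35400 × [1 − (1+0.084)^(−10)] / 0.084 = 35400 × 6.590684 = 233,310.2244
Discount back 8 years: 233,310.2244 × (1+0.084)^(−8) = 233,310.2244 × 0.524524 = 122,376.9186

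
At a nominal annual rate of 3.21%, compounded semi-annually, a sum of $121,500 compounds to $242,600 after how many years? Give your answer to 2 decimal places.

Periodic rate i = 0.0321/2 = 0.01605.
(1+i)^n = 242600/121500 = 1.99671, so n = ln 1.99671 / ln 1.01605 = 43.4289 half-years
= 43.4289/2 years

21.71 years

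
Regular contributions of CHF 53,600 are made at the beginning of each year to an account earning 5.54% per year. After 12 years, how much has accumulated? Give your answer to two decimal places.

CHF 929,082.18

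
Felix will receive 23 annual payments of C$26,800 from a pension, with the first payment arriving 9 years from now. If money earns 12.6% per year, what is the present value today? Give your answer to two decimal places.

C$76,939.62

Value one period before first payment (t=8): 26800 × [1 − (1+0.126)^(−23)] / 0.126 = 26800 × 7.418607 = 198,818.6747
Discount back 8 years: 198,818.6747 × (1+0.126)^(−8) = 198,818.6747 × 0.386984 = 76,939.6224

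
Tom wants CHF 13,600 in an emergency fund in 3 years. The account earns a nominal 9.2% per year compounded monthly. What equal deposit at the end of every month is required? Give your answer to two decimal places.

Periodic rate i = 0.092/12 = 0.00766667; n = 3 × 12 = 36 periods.
PMT = 13600 / ( [(1+0.00766667)^36 − 1] / 0.00766667 ) = 13600 / 41.277573 = 329.4767

CHF 329.48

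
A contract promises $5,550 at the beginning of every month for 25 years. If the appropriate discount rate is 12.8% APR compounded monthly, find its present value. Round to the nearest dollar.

$504,061

Periodic rate i = 0.128/12 = 0.0106667; n = 25 × 12 = 300 periods.
PV = 5550 × [1 − (1+0.0106667)^(−300)] / 0.0106667 × (1+i) = 5550 × 90.821773 = 504,060.8416
(annuity-due: payments at period start, so ×(1+i).)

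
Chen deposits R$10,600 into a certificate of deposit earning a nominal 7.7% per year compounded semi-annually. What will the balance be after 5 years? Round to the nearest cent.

R$15,465.75

With 2 periods per year: i = 0.0385, n = 10.
FV = 10,600 × (1 + 0.0385)^10 = 15,465.7460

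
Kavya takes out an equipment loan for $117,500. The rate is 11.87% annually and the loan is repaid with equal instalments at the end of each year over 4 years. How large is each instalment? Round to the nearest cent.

$38,579.18

Annuity-PV factor = 3.045684; PMT = 117500 / 3.045684 = 38,579.1798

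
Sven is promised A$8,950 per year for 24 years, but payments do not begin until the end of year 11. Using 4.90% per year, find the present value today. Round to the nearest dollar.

Value one period before first payment (t=10): 8950 × [1 − (1+0.049)^(−24)] / 0.049 = 8950 × 13.933872 = 124,708.1584
PV₀ = 124,708.1584 / (1+0.049)^10 = 124,708.1584 / 1.613448 = 77,292.9680

A$77,293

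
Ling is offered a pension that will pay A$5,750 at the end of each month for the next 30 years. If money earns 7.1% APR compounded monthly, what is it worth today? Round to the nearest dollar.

A$855,614

i = 0.071/12 = 0.00591667 per month; n = 30·12 = 360.
Annuity factor a(360|0.00591667) = 148.802447; PV = 5750 × 148.802447 = 855,614.0698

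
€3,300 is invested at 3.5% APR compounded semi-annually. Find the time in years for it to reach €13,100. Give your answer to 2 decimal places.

39.73 years

Periodic rate i = 0.035/2 = 0.0175.
(1+i)^n = 13100/3300 = 3.96970, so n = ln 3.96970 / ln 1.0175 = 79.4696 half-years
= 79.4696/2 years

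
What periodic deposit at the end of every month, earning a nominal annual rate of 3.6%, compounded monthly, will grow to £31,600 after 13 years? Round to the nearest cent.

Periodic rate i = 0.036/12 = 0.003; n = 13 × 12 = 156 periods.
PMT = 31600 / ( [(1+0.003)^156 − 1] / 0.003 ) = 31600 / 198.559693 = 159.1461

£159.15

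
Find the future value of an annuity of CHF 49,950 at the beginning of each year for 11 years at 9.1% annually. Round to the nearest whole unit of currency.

FV = PMT · [(1+i)^n − 1] / i × (1+i) = 49950 · 19.261391 = 962,106.5038
(Beginning-of-period payments → annuity-due factor ×(1+i).)

CHF 962,107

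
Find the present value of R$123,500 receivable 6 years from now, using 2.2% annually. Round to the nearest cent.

PV = 123,500 / (1 + 0.022)^6 = 123,500 / 1.139477 = 108,383.1035

R$108,383.10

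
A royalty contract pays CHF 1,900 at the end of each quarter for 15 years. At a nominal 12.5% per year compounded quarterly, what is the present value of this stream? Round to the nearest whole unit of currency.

i = 0.125/4 = 0.03125 per quarter; n = 15·4 = 60.
PV = 1900 × [1 − (1+0.03125)^(−60)] / 0.03125 = 1900 × 26.949757 = 51,204.5381

CHF 51,205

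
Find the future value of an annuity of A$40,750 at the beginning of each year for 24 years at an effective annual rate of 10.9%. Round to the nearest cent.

FV = 40750 × [(1+0.109)^24 − 1] / 0.109 × (1+i) = 40750 × 111.685964 = 4,551,203.0174
(annuity-due: payments at period start, so ×(1+i).)

A$4,551,203.02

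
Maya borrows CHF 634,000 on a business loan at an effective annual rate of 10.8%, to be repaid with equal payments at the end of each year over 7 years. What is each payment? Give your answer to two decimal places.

Annuity-PV factor = 4.742802; PMT = 634000 / 4.742802 = 133,676.2580

CHF 133,676.26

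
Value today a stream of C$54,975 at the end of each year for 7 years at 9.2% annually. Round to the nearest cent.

PV = 54975 × [1 − (1+0.092)^(−7)] / 0.092 = 54975 × 4.999354 = 274,839.5039

C$274,839.50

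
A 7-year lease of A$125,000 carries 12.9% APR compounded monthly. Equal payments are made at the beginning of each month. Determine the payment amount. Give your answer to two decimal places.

Periodic rate i = 0.129/12 = 0.01075; n = 7 × 12 = 84 periods.
Annuity-PV factor × (1+i) = 55.726650; PMT = 125000 / 55.726650 = 2,243.0920

A$2,243.09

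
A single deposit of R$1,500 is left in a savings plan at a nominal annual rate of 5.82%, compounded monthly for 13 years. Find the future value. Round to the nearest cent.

R$3,190.69

With 12 periods per year: i = 0.00485, n = 156.
FV = PV·(1+i)^n = 1,500 × 2.127125 = 3,190.6870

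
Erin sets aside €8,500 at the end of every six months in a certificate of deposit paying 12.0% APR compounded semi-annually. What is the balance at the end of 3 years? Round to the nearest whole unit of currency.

€59,290

i = 0.12/2 = 0.06 per half-year; n = 3·2 = 6.
FV = PMT · [(1+i)^n − 1] / i = 8500 · 6.975319 = 59,290.2076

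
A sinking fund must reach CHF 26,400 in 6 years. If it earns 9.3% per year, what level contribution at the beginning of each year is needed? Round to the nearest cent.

CHF 3,186.29

FV-annuity factor × (1+i) = 8.285488; PMT = 26400 / 8.285488 = 3,186.2940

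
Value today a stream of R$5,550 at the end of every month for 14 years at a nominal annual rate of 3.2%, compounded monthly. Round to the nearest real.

R$750,737

With 12 periods per year: i = 0.00266667, n = 168.
PV = PMT · [1 − (1+i)^(−n)] / i = 5550 · 135.267840 = 750,736.5129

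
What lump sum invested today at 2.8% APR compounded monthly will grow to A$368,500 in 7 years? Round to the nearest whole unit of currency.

A$302,981

i = 0.028/12 = 0.00233333 per month; n = 7·12 = 84.
PV = 368,500 / (1 + 0.00233333)^84 = 368,500 / 1.216249 = 302,980.6746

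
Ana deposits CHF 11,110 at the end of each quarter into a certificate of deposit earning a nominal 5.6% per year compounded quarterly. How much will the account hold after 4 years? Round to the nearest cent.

Periodic rate i = 0.056/4 = 0.014; n = 4 × 4 = 16 periods.
FV = PMT · [(1+i)^n − 1] / i = 11110 · 17.794926 = 197,701.6309

CHF 197,701.63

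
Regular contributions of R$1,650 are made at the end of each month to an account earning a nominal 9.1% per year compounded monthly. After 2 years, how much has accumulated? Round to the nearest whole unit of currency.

i = 0.091/12 = 0.00758333 per month; n = 2·12 = 24.
FV = PMT · [(1+i)^n − 1] / i = 1650 · 26.214172 = 43,253.3838

R$43,253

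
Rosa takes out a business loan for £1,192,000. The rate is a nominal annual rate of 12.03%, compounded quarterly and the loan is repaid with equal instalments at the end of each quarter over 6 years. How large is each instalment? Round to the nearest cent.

Periodic rate i = 0.1203/4 = 0.030075; n = 6 × 4 = 24 periods.
Annuity-PV factor = 16.921868; PMT = 1.192e+06 / 16.921868 = 70,441.3969

£70,441.40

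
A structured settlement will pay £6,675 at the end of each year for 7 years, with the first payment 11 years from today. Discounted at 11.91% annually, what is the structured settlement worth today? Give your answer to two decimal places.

£9,915.74

Value one period before first payment (t=10): 6675 × [1 − (1+0.1191)^(−7)] / 0.1191 = 6675 × 4.576810 = 30,550.2096
PV₀ = 30,550.2096 / (1+0.1191)^10 = 30,550.2096 / 3.080981 = 9,915.7424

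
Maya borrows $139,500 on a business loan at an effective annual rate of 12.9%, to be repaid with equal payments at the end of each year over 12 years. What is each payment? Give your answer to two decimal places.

$23,467.39

PMT = 139500 / ( [1 − (1+0.129)^(−12)] / 0.129 ) = 139500 / 5.944419 = 23,467.3921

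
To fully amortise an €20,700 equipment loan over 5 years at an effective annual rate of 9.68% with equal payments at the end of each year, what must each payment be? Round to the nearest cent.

PMT = 20700 / ( [1 − (1+0.0968)^(−5)] / 0.0968 ) = 20700 / 3.821981 = 5,416.0399

€5,416.04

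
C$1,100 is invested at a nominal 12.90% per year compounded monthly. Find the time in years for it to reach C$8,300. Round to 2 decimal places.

Periodic rate i = 0.129/12 = 0.01075.
(1+i)^n = 8300/1100 = 7.54545, so n = ln 7.54545 / ln 1.01075 = 189.0036 months
= 189.0036/12 years

15.75 years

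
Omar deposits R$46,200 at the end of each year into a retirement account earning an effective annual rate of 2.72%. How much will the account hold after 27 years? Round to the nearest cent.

R$1,807,038.31

Accumulation factor s(27|0.0272) = 39.113383; FV = 46200 × 39.113383 = 1,807,038.3077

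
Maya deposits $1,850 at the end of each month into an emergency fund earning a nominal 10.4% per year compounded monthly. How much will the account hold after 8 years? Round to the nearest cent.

i = 0.104/12 = 0.00866667 per month; n = 8·12 = 96.
FV = 1850 × [(1+0.00866667)^96 − 1] / 0.00866667 = 1850 × 148.810101 = 275,298.6865

$275,298.69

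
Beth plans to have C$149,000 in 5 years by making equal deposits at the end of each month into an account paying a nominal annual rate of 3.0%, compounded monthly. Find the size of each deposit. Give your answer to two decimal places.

C$2,304.83

With 12 periods per year: i = 0.0025, n = 60.
PMT = 149000 / ( [(1+0.0025)^60 − 1] / 0.0025 ) = 149000 / 64.646713 = 2,304.8349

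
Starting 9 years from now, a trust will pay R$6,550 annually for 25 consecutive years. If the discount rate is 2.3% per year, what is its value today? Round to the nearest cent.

Value one period before first payment (t=8): 6550 × [1 − (1+0.023)^(−25)] / 0.023 = 6550 × 18.852973 = 123,486.9713
PV₀ = 123,486.9713 / (1+0.023)^8 = 123,486.9713 / 1.199513 = 102,947.5627

R$102,947.56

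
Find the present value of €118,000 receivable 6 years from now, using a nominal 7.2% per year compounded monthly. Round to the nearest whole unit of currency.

€76,706

With 12 periods per year: i = 0.006, n = 72.
Discount factor = (1+0.006)^(−72) = 0.650048; PV = 118,000 × 0.650048 = 76,705.6572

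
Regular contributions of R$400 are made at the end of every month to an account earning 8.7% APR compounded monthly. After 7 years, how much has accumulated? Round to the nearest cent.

R$46,044.52

Periodic rate i = 0.087/12 = 0.00725; n = 7 × 12 = 84 periods.
FV = PMT · [(1+i)^n − 1] / i = 400 · 115.111298 = 46,044.5193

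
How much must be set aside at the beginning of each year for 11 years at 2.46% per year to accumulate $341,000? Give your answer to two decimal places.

$26,714.92

FV-annuity factor × (1+i) = 12.764403; PMT = 341000 / 12.764403 = 26,714.9201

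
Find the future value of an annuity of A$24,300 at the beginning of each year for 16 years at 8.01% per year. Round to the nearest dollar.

A$796,575

Accumulation factor s(16|0.0801) × (1+i) = 32.780855; FV = 24300 × 32.780855 = 796,574.7728
Payments are at the start of each period, so multiply by (1+i).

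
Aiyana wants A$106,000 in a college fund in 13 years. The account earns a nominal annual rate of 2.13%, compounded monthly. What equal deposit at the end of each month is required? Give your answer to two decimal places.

Periodic rate i = 0.0213/12 = 0.001775; n = 13 × 12 = 156 periods.
FV-annuity factor = 179.555342; PMT = 106000 / 179.555342 = 590.3472

A$590.35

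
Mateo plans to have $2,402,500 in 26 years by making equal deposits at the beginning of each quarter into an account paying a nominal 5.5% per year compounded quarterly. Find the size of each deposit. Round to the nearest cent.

$10,383.80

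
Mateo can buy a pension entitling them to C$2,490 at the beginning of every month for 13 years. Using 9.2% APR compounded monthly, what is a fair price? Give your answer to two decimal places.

C$227,852.45

i = 0.092/12 = 0.00766667 per month; n = 13·12 = 156.
PV = 2490 × [1 − (1+0.00766667)^(−156)] / 0.00766667 × (1+i) = 2490 × 91.507010 = 227,852.4539
(annuity-due: payments at period start, so ×(1+i).)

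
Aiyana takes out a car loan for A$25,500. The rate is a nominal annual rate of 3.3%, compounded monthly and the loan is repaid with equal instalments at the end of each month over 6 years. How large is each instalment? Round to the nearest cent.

A$390.87

i = 0.033/12 = 0.00275 per month; n = 6·12 = 72.
Annuity-PV factor = 65.238974; PMT = 25500 / 65.238974 = 390.8706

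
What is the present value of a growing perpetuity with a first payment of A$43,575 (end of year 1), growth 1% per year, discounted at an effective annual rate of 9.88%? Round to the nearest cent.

A$490,709.46

PV = PMT / (i − g) = 43575 / (0.0988 − 0.01) = 43575 / 0.088800 = 490,709.4595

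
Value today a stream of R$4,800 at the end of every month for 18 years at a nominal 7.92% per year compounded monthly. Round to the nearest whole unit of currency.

With 12 periods per year: i = 0.0066, n = 216.
Annuity factor a(216|0.0066) = 114.925352; PV = 4800 × 114.925352 = 551,641.6874

R$551,642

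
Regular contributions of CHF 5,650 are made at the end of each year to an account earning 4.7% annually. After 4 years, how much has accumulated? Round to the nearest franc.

CHF 24,244

Accumulation factor s(4|0.047) = 4.290940; FV = 5650 × 4.290940 = 24,243.8100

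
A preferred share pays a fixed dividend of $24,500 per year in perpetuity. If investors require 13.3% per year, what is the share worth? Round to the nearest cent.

PV = C/r = 24500/0.133 = 184,210.5263

$184,210.53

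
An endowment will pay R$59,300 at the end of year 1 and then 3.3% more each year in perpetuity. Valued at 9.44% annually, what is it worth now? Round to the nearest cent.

R$965,798.05

PV = D₁/(r − g) = 59300/(0.0944 − 0.033) = 965,798.0456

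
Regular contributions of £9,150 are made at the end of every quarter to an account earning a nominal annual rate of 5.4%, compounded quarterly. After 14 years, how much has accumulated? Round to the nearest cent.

i = 0.054/4 = 0.0135 per quarter; n = 14·4 = 56.
Accumulation factor s(56|0.0135) = 82.888604; FV = 9150 × 82.888604 = 758,430.7304

£758,430.73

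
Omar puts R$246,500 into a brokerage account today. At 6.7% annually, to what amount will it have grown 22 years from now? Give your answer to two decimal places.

246,500 × (1+0.067)^22 = 246,500 × 4.165021 = 1,026,677.7519

R$1,026,677.75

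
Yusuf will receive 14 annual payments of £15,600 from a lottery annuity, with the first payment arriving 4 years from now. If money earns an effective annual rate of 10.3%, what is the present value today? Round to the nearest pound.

PV at t=3 (ordinary 14-year annuity): 15600 × a(14|0.103) = 15600 × 7.247772 = 113,065.2422
Discount back 3 years: 113,065.2422 × (1+0.103)^(−3) = 113,065.2422 × 0.745201 = 84,256.3381

£84,256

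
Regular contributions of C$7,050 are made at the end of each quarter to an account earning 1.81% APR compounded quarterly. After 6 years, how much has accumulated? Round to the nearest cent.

C$178,303.98

i = 0.0181/4 = 0.004525 per quarter; n = 6·4 = 24.
FV = PMT · [(1+i)^n − 1] / i = 7050 · 25.291345 = 178,303.9841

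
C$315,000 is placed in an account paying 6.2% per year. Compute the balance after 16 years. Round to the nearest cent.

C$824,712.96

315,000 × (1+0.062)^16 = 315,000 × 2.618136 = 824,712.9645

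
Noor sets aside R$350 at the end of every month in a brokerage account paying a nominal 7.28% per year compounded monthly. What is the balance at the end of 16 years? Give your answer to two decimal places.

R$126,578.20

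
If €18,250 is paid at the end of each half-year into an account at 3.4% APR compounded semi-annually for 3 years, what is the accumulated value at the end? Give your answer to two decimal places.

i = 0.034/2 = 0.017 per half-year; n = 3·2 = 6.
FV = PMT · [(1+i)^n − 1] / i = 18250 · 6.260854 = 114,260.5891

€114,260.59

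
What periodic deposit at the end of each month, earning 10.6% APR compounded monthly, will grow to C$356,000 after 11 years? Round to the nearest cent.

C$1,434.12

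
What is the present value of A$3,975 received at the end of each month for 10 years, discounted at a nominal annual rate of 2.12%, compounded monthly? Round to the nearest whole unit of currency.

A$429,489

With 12 periods per year: i = 0.00176667, n = 120.
Annuity factor a(120|0.00176667) = 108.047533; PV = 3975 × 108.047533 = 429,488.9423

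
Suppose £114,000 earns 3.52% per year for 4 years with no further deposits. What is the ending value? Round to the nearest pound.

114,000 × (1+0.0352)^4 = 114,000 × 1.148410 = 130,918.7665

£130,919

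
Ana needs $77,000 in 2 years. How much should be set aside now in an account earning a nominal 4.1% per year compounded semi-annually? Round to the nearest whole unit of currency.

Periodic rate i = 0.041/2 = 0.0205; n = 2 × 2 = 4 periods.
Discount factor = (1+0.0205)^(−4) = 0.922036; PV = 77,000 × 0.922036 = 70,996.7860

$70,997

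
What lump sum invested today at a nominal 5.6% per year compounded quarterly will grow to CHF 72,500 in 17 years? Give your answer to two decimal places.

CHF 28,168.07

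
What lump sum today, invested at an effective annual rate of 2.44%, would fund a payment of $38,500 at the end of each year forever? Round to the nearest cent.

PV = PMT / i = 38500 / 0.0244 = 1,577,868.8525

$1,577,868.85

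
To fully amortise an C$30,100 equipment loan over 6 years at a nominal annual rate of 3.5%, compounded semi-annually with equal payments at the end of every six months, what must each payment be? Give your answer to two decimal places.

With 2 periods per year: i = 0.0175, n = 12.
Annuity-PV factor = 10.739550; PMT = 30100 / 10.739550 = 2,802.7246

C$2,802.72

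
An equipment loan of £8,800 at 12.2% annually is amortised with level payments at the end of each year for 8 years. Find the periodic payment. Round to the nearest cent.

£1,783.86

PMT = 8800 / ( [1 − (1+0.122)^(−8)] / 0.122 ) = 8800 / 4.933118 = 1,783.8615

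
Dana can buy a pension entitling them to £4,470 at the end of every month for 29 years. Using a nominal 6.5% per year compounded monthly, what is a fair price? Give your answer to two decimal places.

Periodic rate i = 0.065/12 = 0.00541667; n = 29 × 12 = 348 periods.
PV = PMT · [1 − (1+i)^(−n)] / i = 4470 · 156.442457 = 699,297.7824

£699,297.78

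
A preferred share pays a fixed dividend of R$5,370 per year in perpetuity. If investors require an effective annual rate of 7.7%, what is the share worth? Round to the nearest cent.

PV = PMT / i = 5370 / 0.077 = 69,740.2597

R$69,740.26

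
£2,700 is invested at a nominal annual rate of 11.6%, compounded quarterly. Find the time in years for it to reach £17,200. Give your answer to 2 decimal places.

16.19 years

Periodic rate i = 0.116/4 = 0.029.
n = ln(17200/2700) / ln(1+0.029) = ln(6.37037) / 0.028587 = 64.7717 quarters
= 64.7717/4 years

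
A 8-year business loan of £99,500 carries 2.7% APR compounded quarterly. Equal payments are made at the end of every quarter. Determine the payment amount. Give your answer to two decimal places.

£3,467.71

i = 0.027/4 = 0.00675 per quarter; n = 8·4 = 32.
PMT = 99500 / ( [1 − (1+0.00675)^(−32)] / 0.00675 ) = 99500 / 28.693294 = 3,467.7092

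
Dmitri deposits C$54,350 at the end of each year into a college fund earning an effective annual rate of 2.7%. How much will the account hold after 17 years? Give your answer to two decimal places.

FV = 54350 × [(1+0.027)^17 − 1] / 0.027 = 54350 × 21.218039 = 1,153,200.4455

C$1,153,200.45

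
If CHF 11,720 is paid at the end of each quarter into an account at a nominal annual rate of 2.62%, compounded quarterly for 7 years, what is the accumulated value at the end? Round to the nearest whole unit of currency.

CHF 358,894

Periodic rate i = 0.0262/4 = 0.00655; n = 7 × 4 = 28 periods.
FV = 11720 × [(1+0.00655)^28 − 1] / 0.00655 = 11720 × 30.622388 = 358,894.3854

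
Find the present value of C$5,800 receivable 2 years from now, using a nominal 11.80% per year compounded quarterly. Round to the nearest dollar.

C$4,596

i = 0.118/4 = 0.0295 per quarter; n = 2·4 = 8.
Discount factor = (1+0.0295)^(−8) = 0.792482; PV = 5,800 × 0.792482 = 4,596.3933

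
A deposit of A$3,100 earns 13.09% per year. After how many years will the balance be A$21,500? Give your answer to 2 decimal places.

(1+i)^n = 21500/3100 = 6.93548, so n = ln 6.93548 / ln 1.1309 = 15.7434 years

15.74 years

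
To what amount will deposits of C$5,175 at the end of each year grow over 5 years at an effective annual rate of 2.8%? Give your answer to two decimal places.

FV = PMT · [(1+i)^n − 1] / i = 5175 · 5.287950 = 27,365.1432

C$27,365.14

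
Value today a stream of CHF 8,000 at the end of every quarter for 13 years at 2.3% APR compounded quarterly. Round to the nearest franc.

With 4 periods per year: i = 0.00575, n = 52.
PV = PMT · [1 − (1+i)^(−n)] / i = 8000 · 44.835702 = 358,685.6191

CHF 358,686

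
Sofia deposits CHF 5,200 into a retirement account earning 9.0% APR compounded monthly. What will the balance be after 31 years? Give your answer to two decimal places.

CHF 83,784.51

i = 0.09/12 = 0.0075 per month; n = 31·12 = 372.
5,200 × (1+0.0075)^372 = 5,200 × 16.112406 = 83,784.5100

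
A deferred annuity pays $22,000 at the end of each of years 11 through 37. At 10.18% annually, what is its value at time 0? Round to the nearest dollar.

Value one period before first payment (t=10): 22000 × [1 − (1+0.1018)^(−27)] / 0.1018 = 22000 × 9.106252 = 200,337.5331
PV₀ = 200,337.5331 / (1+0.1018)^10 = 200,337.5331 / 2.636499 = 75,986.1851

$75,986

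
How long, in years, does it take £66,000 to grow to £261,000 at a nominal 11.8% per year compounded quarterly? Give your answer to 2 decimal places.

11.82 years

Periodic rate i = 0.118/4 = 0.0295.
(1+i)^n = 261000/66000 = 3.95455, so n = ln 3.95455 / ln 1.0295 = 47.2897 quarters
= 47.2897/4 years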